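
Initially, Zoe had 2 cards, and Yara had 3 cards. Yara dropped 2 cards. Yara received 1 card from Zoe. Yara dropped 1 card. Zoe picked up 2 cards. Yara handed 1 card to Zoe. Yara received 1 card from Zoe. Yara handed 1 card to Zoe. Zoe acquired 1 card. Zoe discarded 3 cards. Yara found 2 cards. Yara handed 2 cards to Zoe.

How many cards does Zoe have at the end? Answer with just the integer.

Answer: 4

Derivation:
Tracking counts step by step:
Start: Zoe=2, Yara=3
Event 1 (Yara -2): Yara: 3 -> 1. State: Zoe=2, Yara=1
Event 2 (Zoe -> Yara, 1): Zoe: 2 -> 1, Yara: 1 -> 2. State: Zoe=1, Yara=2
Event 3 (Yara -1): Yara: 2 -> 1. State: Zoe=1, Yara=1
Event 4 (Zoe +2): Zoe: 1 -> 3. State: Zoe=3, Yara=1
Event 5 (Yara -> Zoe, 1): Yara: 1 -> 0, Zoe: 3 -> 4. State: Zoe=4, Yara=0
Event 6 (Zoe -> Yara, 1): Zoe: 4 -> 3, Yara: 0 -> 1. State: Zoe=3, Yara=1
Event 7 (Yara -> Zoe, 1): Yara: 1 -> 0, Zoe: 3 -> 4. State: Zoe=4, Yara=0
Event 8 (Zoe +1): Zoe: 4 -> 5. State: Zoe=5, Yara=0
Event 9 (Zoe -3): Zoe: 5 -> 2. State: Zoe=2, Yara=0
Event 10 (Yara +2): Yara: 0 -> 2. State: Zoe=2, Yara=2
Event 11 (Yara -> Zoe, 2): Yara: 2 -> 0, Zoe: 2 -> 4. State: Zoe=4, Yara=0

Zoe's final count: 4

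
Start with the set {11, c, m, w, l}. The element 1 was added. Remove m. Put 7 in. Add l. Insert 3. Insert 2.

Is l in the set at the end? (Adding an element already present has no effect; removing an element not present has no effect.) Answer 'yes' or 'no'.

Answer: yes

Derivation:
Tracking the set through each operation:
Start: {11, c, l, m, w}
Event 1 (add 1): added. Set: {1, 11, c, l, m, w}
Event 2 (remove m): removed. Set: {1, 11, c, l, w}
Event 3 (add 7): added. Set: {1, 11, 7, c, l, w}
Event 4 (add l): already present, no change. Set: {1, 11, 7, c, l, w}
Event 5 (add 3): added. Set: {1, 11, 3, 7, c, l, w}
Event 6 (add 2): added. Set: {1, 11, 2, 3, 7, c, l, w}

Final set: {1, 11, 2, 3, 7, c, l, w} (size 8)
l is in the final set.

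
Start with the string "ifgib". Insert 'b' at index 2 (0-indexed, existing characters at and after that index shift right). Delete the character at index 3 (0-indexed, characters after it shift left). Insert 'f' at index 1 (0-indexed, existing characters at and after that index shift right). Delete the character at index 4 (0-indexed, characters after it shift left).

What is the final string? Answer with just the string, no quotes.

Answer: iffbb

Derivation:
Applying each edit step by step:
Start: "ifgib"
Op 1 (insert 'b' at idx 2): "ifgib" -> "ifbgib"
Op 2 (delete idx 3 = 'g'): "ifbgib" -> "ifbib"
Op 3 (insert 'f' at idx 1): "ifbib" -> "iffbib"
Op 4 (delete idx 4 = 'i'): "iffbib" -> "iffbb"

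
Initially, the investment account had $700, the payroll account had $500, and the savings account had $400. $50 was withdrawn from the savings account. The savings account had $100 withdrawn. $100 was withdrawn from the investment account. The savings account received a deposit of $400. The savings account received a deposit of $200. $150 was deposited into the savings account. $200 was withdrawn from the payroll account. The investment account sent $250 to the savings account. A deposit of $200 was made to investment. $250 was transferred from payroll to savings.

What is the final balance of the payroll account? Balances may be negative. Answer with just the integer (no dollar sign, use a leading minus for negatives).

Answer: 50

Derivation:
Tracking account balances step by step:
Start: investment=700, payroll=500, savings=400
Event 1 (withdraw 50 from savings): savings: 400 - 50 = 350. Balances: investment=700, payroll=500, savings=350
Event 2 (withdraw 100 from savings): savings: 350 - 100 = 250. Balances: investment=700, payroll=500, savings=250
Event 3 (withdraw 100 from investment): investment: 700 - 100 = 600. Balances: investment=600, payroll=500, savings=250
Event 4 (deposit 400 to savings): savings: 250 + 400 = 650. Balances: investment=600, payroll=500, savings=650
Event 5 (deposit 200 to savings): savings: 650 + 200 = 850. Balances: investment=600, payroll=500, savings=850
Event 6 (deposit 150 to savings): savings: 850 + 150 = 1000. Balances: investment=600, payroll=500, savings=1000
Event 7 (withdraw 200 from payroll): payroll: 500 - 200 = 300. Balances: investment=600, payroll=300, savings=1000
Event 8 (transfer 250 investment -> savings): investment: 600 - 250 = 350, savings: 1000 + 250 = 1250. Balances: investment=350, payroll=300, savings=1250
Event 9 (deposit 200 to investment): investment: 350 + 200 = 550. Balances: investment=550, payroll=300, savings=1250
Event 10 (transfer 250 payroll -> savings): payroll: 300 - 250 = 50, savings: 1250 + 250 = 1500. Balances: investment=550, payroll=50, savings=1500

Final balance of payroll: 50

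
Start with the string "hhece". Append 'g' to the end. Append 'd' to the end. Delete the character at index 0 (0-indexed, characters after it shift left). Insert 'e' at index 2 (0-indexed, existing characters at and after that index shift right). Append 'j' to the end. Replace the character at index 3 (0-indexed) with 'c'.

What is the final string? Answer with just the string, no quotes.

Applying each edit step by step:
Start: "hhece"
Op 1 (append 'g'): "hhece" -> "hheceg"
Op 2 (append 'd'): "hheceg" -> "hhecegd"
Op 3 (delete idx 0 = 'h'): "hhecegd" -> "hecegd"
Op 4 (insert 'e' at idx 2): "hecegd" -> "heecegd"
Op 5 (append 'j'): "heecegd" -> "heecegdj"
Op 6 (replace idx 3: 'c' -> 'c'): "heecegdj" -> "heecegdj"

Answer: heecegdj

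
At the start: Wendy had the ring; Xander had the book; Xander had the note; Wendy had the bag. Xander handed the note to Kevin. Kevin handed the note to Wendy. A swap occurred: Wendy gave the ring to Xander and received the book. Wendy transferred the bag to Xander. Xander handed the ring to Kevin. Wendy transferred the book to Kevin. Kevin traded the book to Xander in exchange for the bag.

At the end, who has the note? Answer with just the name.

Tracking all object holders:
Start: ring:Wendy, book:Xander, note:Xander, bag:Wendy
Event 1 (give note: Xander -> Kevin). State: ring:Wendy, book:Xander, note:Kevin, bag:Wendy
Event 2 (give note: Kevin -> Wendy). State: ring:Wendy, book:Xander, note:Wendy, bag:Wendy
Event 3 (swap ring<->book: now ring:Xander, book:Wendy). State: ring:Xander, book:Wendy, note:Wendy, bag:Wendy
Event 4 (give bag: Wendy -> Xander). State: ring:Xander, book:Wendy, note:Wendy, bag:Xander
Event 5 (give ring: Xander -> Kevin). State: ring:Kevin, book:Wendy, note:Wendy, bag:Xander
Event 6 (give book: Wendy -> Kevin). State: ring:Kevin, book:Kevin, note:Wendy, bag:Xander
Event 7 (swap book<->bag: now book:Xander, bag:Kevin). State: ring:Kevin, book:Xander, note:Wendy, bag:Kevin

Final state: ring:Kevin, book:Xander, note:Wendy, bag:Kevin
The note is held by Wendy.

Answer: Wendy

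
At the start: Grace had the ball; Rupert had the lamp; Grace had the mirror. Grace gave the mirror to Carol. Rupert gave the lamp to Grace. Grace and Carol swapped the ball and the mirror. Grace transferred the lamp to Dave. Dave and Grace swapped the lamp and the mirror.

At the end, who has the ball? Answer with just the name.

Answer: Carol

Derivation:
Tracking all object holders:
Start: ball:Grace, lamp:Rupert, mirror:Grace
Event 1 (give mirror: Grace -> Carol). State: ball:Grace, lamp:Rupert, mirror:Carol
Event 2 (give lamp: Rupert -> Grace). State: ball:Grace, lamp:Grace, mirror:Carol
Event 3 (swap ball<->mirror: now ball:Carol, mirror:Grace). State: ball:Carol, lamp:Grace, mirror:Grace
Event 4 (give lamp: Grace -> Dave). State: ball:Carol, lamp:Dave, mirror:Grace
Event 5 (swap lamp<->mirror: now lamp:Grace, mirror:Dave). State: ball:Carol, lamp:Grace, mirror:Dave

Final state: ball:Carol, lamp:Grace, mirror:Dave
The ball is held by Carol.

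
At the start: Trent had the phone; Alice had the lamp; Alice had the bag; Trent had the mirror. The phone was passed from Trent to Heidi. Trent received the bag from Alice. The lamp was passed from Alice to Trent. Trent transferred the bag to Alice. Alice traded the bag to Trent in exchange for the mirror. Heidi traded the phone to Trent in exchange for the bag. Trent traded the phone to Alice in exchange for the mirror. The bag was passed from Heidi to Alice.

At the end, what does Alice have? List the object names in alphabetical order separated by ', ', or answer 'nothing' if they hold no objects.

Tracking all object holders:
Start: phone:Trent, lamp:Alice, bag:Alice, mirror:Trent
Event 1 (give phone: Trent -> Heidi). State: phone:Heidi, lamp:Alice, bag:Alice, mirror:Trent
Event 2 (give bag: Alice -> Trent). State: phone:Heidi, lamp:Alice, bag:Trent, mirror:Trent
Event 3 (give lamp: Alice -> Trent). State: phone:Heidi, lamp:Trent, bag:Trent, mirror:Trent
Event 4 (give bag: Trent -> Alice). State: phone:Heidi, lamp:Trent, bag:Alice, mirror:Trent
Event 5 (swap bag<->mirror: now bag:Trent, mirror:Alice). State: phone:Heidi, lamp:Trent, bag:Trent, mirror:Alice
Event 6 (swap phone<->bag: now phone:Trent, bag:Heidi). State: phone:Trent, lamp:Trent, bag:Heidi, mirror:Alice
Event 7 (swap phone<->mirror: now phone:Alice, mirror:Trent). State: phone:Alice, lamp:Trent, bag:Heidi, mirror:Trent
Event 8 (give bag: Heidi -> Alice). State: phone:Alice, lamp:Trent, bag:Alice, mirror:Trent

Final state: phone:Alice, lamp:Trent, bag:Alice, mirror:Trent
Alice holds: bag, phone.

Answer: bag, phone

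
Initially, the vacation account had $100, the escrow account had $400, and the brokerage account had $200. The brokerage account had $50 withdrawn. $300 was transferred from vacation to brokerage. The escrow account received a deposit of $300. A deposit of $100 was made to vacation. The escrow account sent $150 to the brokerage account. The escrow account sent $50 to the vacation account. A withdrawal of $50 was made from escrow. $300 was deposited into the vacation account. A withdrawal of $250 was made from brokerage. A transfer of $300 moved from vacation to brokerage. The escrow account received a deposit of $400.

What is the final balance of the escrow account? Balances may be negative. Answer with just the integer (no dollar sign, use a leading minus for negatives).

Tracking account balances step by step:
Start: vacation=100, escrow=400, brokerage=200
Event 1 (withdraw 50 from brokerage): brokerage: 200 - 50 = 150. Balances: vacation=100, escrow=400, brokerage=150
Event 2 (transfer 300 vacation -> brokerage): vacation: 100 - 300 = -200, brokerage: 150 + 300 = 450. Balances: vacation=-200, escrow=400, brokerage=450
Event 3 (deposit 300 to escrow): escrow: 400 + 300 = 700. Balances: vacation=-200, escrow=700, brokerage=450
Event 4 (deposit 100 to vacation): vacation: -200 + 100 = -100. Balances: vacation=-100, escrow=700, brokerage=450
Event 5 (transfer 150 escrow -> brokerage): escrow: 700 - 150 = 550, brokerage: 450 + 150 = 600. Balances: vacation=-100, escrow=550, brokerage=600
Event 6 (transfer 50 escrow -> vacation): escrow: 550 - 50 = 500, vacation: -100 + 50 = -50. Balances: vacation=-50, escrow=500, brokerage=600
Event 7 (withdraw 50 from escrow): escrow: 500 - 50 = 450. Balances: vacation=-50, escrow=450, brokerage=600
Event 8 (deposit 300 to vacation): vacation: -50 + 300 = 250. Balances: vacation=250, escrow=450, brokerage=600
Event 9 (withdraw 250 from brokerage): brokerage: 600 - 250 = 350. Balances: vacation=250, escrow=450, brokerage=350
Event 10 (transfer 300 vacation -> brokerage): vacation: 250 - 300 = -50, brokerage: 350 + 300 = 650. Balances: vacation=-50, escrow=450, brokerage=650
Event 11 (deposit 400 to escrow): escrow: 450 + 400 = 850. Balances: vacation=-50, escrow=850, brokerage=650

Final balance of escrow: 850

Answer: 850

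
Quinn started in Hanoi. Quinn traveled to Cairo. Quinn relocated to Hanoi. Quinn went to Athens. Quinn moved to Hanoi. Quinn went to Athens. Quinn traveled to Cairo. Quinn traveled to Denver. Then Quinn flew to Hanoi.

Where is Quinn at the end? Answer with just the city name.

Answer: Hanoi

Derivation:
Tracking Quinn's location:
Start: Quinn is in Hanoi.
After move 1: Hanoi -> Cairo. Quinn is in Cairo.
After move 2: Cairo -> Hanoi. Quinn is in Hanoi.
After move 3: Hanoi -> Athens. Quinn is in Athens.
After move 4: Athens -> Hanoi. Quinn is in Hanoi.
After move 5: Hanoi -> Athens. Quinn is in Athens.
After move 6: Athens -> Cairo. Quinn is in Cairo.
After move 7: Cairo -> Denver. Quinn is in Denver.
After move 8: Denver -> Hanoi. Quinn is in Hanoi.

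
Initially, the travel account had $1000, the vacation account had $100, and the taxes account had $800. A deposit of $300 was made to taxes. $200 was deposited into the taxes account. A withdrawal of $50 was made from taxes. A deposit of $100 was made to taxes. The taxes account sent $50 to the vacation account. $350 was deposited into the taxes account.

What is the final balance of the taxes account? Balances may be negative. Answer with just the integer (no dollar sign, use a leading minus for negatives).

Answer: 1650

Derivation:
Tracking account balances step by step:
Start: travel=1000, vacation=100, taxes=800
Event 1 (deposit 300 to taxes): taxes: 800 + 300 = 1100. Balances: travel=1000, vacation=100, taxes=1100
Event 2 (deposit 200 to taxes): taxes: 1100 + 200 = 1300. Balances: travel=1000, vacation=100, taxes=1300
Event 3 (withdraw 50 from taxes): taxes: 1300 - 50 = 1250. Balances: travel=1000, vacation=100, taxes=1250
Event 4 (deposit 100 to taxes): taxes: 1250 + 100 = 1350. Balances: travel=1000, vacation=100, taxes=1350
Event 5 (transfer 50 taxes -> vacation): taxes: 1350 - 50 = 1300, vacation: 100 + 50 = 150. Balances: travel=1000, vacation=150, taxes=1300
Event 6 (deposit 350 to taxes): taxes: 1300 + 350 = 1650. Balances: travel=1000, vacation=150, taxes=1650

Final balance of taxes: 1650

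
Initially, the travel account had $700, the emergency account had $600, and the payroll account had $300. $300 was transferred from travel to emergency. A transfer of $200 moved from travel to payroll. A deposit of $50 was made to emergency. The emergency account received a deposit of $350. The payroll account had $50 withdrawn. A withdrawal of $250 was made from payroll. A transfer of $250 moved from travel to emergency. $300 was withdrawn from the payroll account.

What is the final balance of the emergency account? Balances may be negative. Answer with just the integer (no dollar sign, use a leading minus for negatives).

Answer: 1550

Derivation:
Tracking account balances step by step:
Start: travel=700, emergency=600, payroll=300
Event 1 (transfer 300 travel -> emergency): travel: 700 - 300 = 400, emergency: 600 + 300 = 900. Balances: travel=400, emergency=900, payroll=300
Event 2 (transfer 200 travel -> payroll): travel: 400 - 200 = 200, payroll: 300 + 200 = 500. Balances: travel=200, emergency=900, payroll=500
Event 3 (deposit 50 to emergency): emergency: 900 + 50 = 950. Balances: travel=200, emergency=950, payroll=500
Event 4 (deposit 350 to emergency): emergency: 950 + 350 = 1300. Balances: travel=200, emergency=1300, payroll=500
Event 5 (withdraw 50 from payroll): payroll: 500 - 50 = 450. Balances: travel=200, emergency=1300, payroll=450
Event 6 (withdraw 250 from payroll): payroll: 450 - 250 = 200. Balances: travel=200, emergency=1300, payroll=200
Event 7 (transfer 250 travel -> emergency): travel: 200 - 250 = -50, emergency: 1300 + 250 = 1550. Balances: travel=-50, emergency=1550, payroll=200
Event 8 (withdraw 300 from payroll): payroll: 200 - 300 = -100. Balances: travel=-50, emergency=1550, payroll=-100

Final balance of emergency: 1550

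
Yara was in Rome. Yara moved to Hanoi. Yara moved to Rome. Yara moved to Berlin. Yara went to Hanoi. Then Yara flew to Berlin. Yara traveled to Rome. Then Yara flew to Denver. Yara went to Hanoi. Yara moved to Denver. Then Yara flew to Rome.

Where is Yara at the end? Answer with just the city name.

Tracking Yara's location:
Start: Yara is in Rome.
After move 1: Rome -> Hanoi. Yara is in Hanoi.
After move 2: Hanoi -> Rome. Yara is in Rome.
After move 3: Rome -> Berlin. Yara is in Berlin.
After move 4: Berlin -> Hanoi. Yara is in Hanoi.
After move 5: Hanoi -> Berlin. Yara is in Berlin.
After move 6: Berlin -> Rome. Yara is in Rome.
After move 7: Rome -> Denver. Yara is in Denver.
After move 8: Denver -> Hanoi. Yara is in Hanoi.
After move 9: Hanoi -> Denver. Yara is in Denver.
After move 10: Denver -> Rome. Yara is in Rome.

Answer: Rome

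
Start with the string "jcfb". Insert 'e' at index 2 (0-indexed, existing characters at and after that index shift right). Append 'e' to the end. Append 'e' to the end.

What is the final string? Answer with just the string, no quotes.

Applying each edit step by step:
Start: "jcfb"
Op 1 (insert 'e' at idx 2): "jcfb" -> "jcefb"
Op 2 (append 'e'): "jcefb" -> "jcefbe"
Op 3 (append 'e'): "jcefbe" -> "jcefbee"

Answer: jcefbee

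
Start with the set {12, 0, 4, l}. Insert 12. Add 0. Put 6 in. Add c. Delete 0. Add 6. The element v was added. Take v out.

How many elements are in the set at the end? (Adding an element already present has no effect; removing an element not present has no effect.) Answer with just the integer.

Answer: 5

Derivation:
Tracking the set through each operation:
Start: {0, 12, 4, l}
Event 1 (add 12): already present, no change. Set: {0, 12, 4, l}
Event 2 (add 0): already present, no change. Set: {0, 12, 4, l}
Event 3 (add 6): added. Set: {0, 12, 4, 6, l}
Event 4 (add c): added. Set: {0, 12, 4, 6, c, l}
Event 5 (remove 0): removed. Set: {12, 4, 6, c, l}
Event 6 (add 6): already present, no change. Set: {12, 4, 6, c, l}
Event 7 (add v): added. Set: {12, 4, 6, c, l, v}
Event 8 (remove v): removed. Set: {12, 4, 6, c, l}

Final set: {12, 4, 6, c, l} (size 5)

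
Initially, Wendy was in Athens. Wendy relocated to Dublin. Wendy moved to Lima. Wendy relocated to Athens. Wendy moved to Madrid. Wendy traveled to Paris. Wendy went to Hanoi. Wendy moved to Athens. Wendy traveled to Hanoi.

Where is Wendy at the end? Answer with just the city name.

Answer: Hanoi

Derivation:
Tracking Wendy's location:
Start: Wendy is in Athens.
After move 1: Athens -> Dublin. Wendy is in Dublin.
After move 2: Dublin -> Lima. Wendy is in Lima.
After move 3: Lima -> Athens. Wendy is in Athens.
After move 4: Athens -> Madrid. Wendy is in Madrid.
After move 5: Madrid -> Paris. Wendy is in Paris.
After move 6: Paris -> Hanoi. Wendy is in Hanoi.
After move 7: Hanoi -> Athens. Wendy is in Athens.
After move 8: Athens -> Hanoi. Wendy is in Hanoi.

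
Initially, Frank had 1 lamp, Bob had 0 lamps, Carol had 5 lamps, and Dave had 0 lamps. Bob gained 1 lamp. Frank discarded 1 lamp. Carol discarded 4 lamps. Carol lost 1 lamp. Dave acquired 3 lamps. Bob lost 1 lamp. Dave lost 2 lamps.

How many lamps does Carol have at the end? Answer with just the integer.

Tracking counts step by step:
Start: Frank=1, Bob=0, Carol=5, Dave=0
Event 1 (Bob +1): Bob: 0 -> 1. State: Frank=1, Bob=1, Carol=5, Dave=0
Event 2 (Frank -1): Frank: 1 -> 0. State: Frank=0, Bob=1, Carol=5, Dave=0
Event 3 (Carol -4): Carol: 5 -> 1. State: Frank=0, Bob=1, Carol=1, Dave=0
Event 4 (Carol -1): Carol: 1 -> 0. State: Frank=0, Bob=1, Carol=0, Dave=0
Event 5 (Dave +3): Dave: 0 -> 3. State: Frank=0, Bob=1, Carol=0, Dave=3
Event 6 (Bob -1): Bob: 1 -> 0. State: Frank=0, Bob=0, Carol=0, Dave=3
Event 7 (Dave -2): Dave: 3 -> 1. State: Frank=0, Bob=0, Carol=0, Dave=1

Carol's final count: 0

Answer: 0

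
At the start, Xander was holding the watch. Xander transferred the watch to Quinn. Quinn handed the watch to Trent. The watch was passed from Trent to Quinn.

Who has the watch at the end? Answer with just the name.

Tracking the watch through each event:
Start: Xander has the watch.
After event 1: Quinn has the watch.
After event 2: Trent has the watch.
After event 3: Quinn has the watch.

Answer: Quinn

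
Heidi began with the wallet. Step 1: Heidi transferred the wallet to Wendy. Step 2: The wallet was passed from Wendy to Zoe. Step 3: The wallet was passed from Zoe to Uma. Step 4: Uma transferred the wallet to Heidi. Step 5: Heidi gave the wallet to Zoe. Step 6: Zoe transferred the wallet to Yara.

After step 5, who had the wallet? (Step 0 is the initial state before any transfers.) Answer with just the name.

Tracking the wallet holder through step 5:
After step 0 (start): Heidi
After step 1: Wendy
After step 2: Zoe
After step 3: Uma
After step 4: Heidi
After step 5: Zoe

At step 5, the holder is Zoe.

Answer: Zoe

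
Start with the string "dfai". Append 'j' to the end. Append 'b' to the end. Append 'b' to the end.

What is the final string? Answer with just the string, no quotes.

Applying each edit step by step:
Start: "dfai"
Op 1 (append 'j'): "dfai" -> "dfaij"
Op 2 (append 'b'): "dfaij" -> "dfaijb"
Op 3 (append 'b'): "dfaijb" -> "dfaijbb"

Answer: dfaijbb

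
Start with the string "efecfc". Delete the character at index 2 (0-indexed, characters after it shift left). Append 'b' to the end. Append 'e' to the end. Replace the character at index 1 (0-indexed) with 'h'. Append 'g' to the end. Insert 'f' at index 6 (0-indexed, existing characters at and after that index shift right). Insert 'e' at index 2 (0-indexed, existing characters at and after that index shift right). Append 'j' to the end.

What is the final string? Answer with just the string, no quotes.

Answer: ehecfcbfegj

Derivation:
Applying each edit step by step:
Start: "efecfc"
Op 1 (delete idx 2 = 'e'): "efecfc" -> "efcfc"
Op 2 (append 'b'): "efcfc" -> "efcfcb"
Op 3 (append 'e'): "efcfcb" -> "efcfcbe"
Op 4 (replace idx 1: 'f' -> 'h'): "efcfcbe" -> "ehcfcbe"
Op 5 (append 'g'): "ehcfcbe" -> "ehcfcbeg"
Op 6 (insert 'f' at idx 6): "ehcfcbeg" -> "ehcfcbfeg"
Op 7 (insert 'e' at idx 2): "ehcfcbfeg" -> "ehecfcbfeg"
Op 8 (append 'j'): "ehecfcbfeg" -> "ehecfcbfegj"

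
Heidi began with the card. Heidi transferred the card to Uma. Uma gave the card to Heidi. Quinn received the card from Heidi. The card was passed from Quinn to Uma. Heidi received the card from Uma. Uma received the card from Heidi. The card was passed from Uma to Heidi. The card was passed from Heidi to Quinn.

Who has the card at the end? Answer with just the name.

Answer: Quinn

Derivation:
Tracking the card through each event:
Start: Heidi has the card.
After event 1: Uma has the card.
After event 2: Heidi has the card.
After event 3: Quinn has the card.
After event 4: Uma has the card.
After event 5: Heidi has the card.
After event 6: Uma has the card.
After event 7: Heidi has the card.
After event 8: Quinn has the card.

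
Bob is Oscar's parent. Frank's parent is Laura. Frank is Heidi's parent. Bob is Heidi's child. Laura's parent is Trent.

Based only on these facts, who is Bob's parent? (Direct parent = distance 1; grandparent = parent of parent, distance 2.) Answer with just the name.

Reconstructing the parent chain from the given facts:
  Trent -> Laura -> Frank -> Heidi -> Bob -> Oscar
(each arrow means 'parent of the next')
Positions in the chain (0 = top):
  position of Trent: 0
  position of Laura: 1
  position of Frank: 2
  position of Heidi: 3
  position of Bob: 4
  position of Oscar: 5

Bob is at position 4; the parent is 1 step up the chain, i.e. position 3: Heidi.

Answer: Heidi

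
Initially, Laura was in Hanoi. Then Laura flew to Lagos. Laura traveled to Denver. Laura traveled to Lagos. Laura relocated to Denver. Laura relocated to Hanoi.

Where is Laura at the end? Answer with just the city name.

Tracking Laura's location:
Start: Laura is in Hanoi.
After move 1: Hanoi -> Lagos. Laura is in Lagos.
After move 2: Lagos -> Denver. Laura is in Denver.
After move 3: Denver -> Lagos. Laura is in Lagos.
After move 4: Lagos -> Denver. Laura is in Denver.
After move 5: Denver -> Hanoi. Laura is in Hanoi.

Answer: Hanoi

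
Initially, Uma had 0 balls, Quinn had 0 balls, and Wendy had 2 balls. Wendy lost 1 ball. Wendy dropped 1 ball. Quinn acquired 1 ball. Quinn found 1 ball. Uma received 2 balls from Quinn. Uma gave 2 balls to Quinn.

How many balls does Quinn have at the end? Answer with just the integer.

Answer: 2

Derivation:
Tracking counts step by step:
Start: Uma=0, Quinn=0, Wendy=2
Event 1 (Wendy -1): Wendy: 2 -> 1. State: Uma=0, Quinn=0, Wendy=1
Event 2 (Wendy -1): Wendy: 1 -> 0. State: Uma=0, Quinn=0, Wendy=0
Event 3 (Quinn +1): Quinn: 0 -> 1. State: Uma=0, Quinn=1, Wendy=0
Event 4 (Quinn +1): Quinn: 1 -> 2. State: Uma=0, Quinn=2, Wendy=0
Event 5 (Quinn -> Uma, 2): Quinn: 2 -> 0, Uma: 0 -> 2. State: Uma=2, Quinn=0, Wendy=0
Event 6 (Uma -> Quinn, 2): Uma: 2 -> 0, Quinn: 0 -> 2. State: Uma=0, Quinn=2, Wendy=0

Quinn's final count: 2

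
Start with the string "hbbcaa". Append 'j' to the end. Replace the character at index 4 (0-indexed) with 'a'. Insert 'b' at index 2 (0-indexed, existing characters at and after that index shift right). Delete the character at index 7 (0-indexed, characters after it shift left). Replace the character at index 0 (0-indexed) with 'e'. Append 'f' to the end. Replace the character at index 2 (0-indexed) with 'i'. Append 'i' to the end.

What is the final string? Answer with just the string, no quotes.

Answer: ebibcaafi

Derivation:
Applying each edit step by step:
Start: "hbbcaa"
Op 1 (append 'j'): "hbbcaa" -> "hbbcaaj"
Op 2 (replace idx 4: 'a' -> 'a'): "hbbcaaj" -> "hbbcaaj"
Op 3 (insert 'b' at idx 2): "hbbcaaj" -> "hbbbcaaj"
Op 4 (delete idx 7 = 'j'): "hbbbcaaj" -> "hbbbcaa"
Op 5 (replace idx 0: 'h' -> 'e'): "hbbbcaa" -> "ebbbcaa"
Op 6 (append 'f'): "ebbbcaa" -> "ebbbcaaf"
Op 7 (replace idx 2: 'b' -> 'i'): "ebbbcaaf" -> "ebibcaaf"
Op 8 (append 'i'): "ebibcaaf" -> "ebibcaafi"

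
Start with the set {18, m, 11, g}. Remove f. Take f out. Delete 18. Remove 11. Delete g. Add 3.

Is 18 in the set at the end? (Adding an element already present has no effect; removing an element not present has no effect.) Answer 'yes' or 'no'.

Answer: no

Derivation:
Tracking the set through each operation:
Start: {11, 18, g, m}
Event 1 (remove f): not present, no change. Set: {11, 18, g, m}
Event 2 (remove f): not present, no change. Set: {11, 18, g, m}
Event 3 (remove 18): removed. Set: {11, g, m}
Event 4 (remove 11): removed. Set: {g, m}
Event 5 (remove g): removed. Set: {m}
Event 6 (add 3): added. Set: {3, m}

Final set: {3, m} (size 2)
18 is NOT in the final set.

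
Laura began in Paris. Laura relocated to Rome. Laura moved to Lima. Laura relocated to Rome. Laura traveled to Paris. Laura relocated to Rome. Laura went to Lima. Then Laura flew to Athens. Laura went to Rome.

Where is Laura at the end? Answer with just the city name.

Tracking Laura's location:
Start: Laura is in Paris.
After move 1: Paris -> Rome. Laura is in Rome.
After move 2: Rome -> Lima. Laura is in Lima.
After move 3: Lima -> Rome. Laura is in Rome.
After move 4: Rome -> Paris. Laura is in Paris.
After move 5: Paris -> Rome. Laura is in Rome.
After move 6: Rome -> Lima. Laura is in Lima.
After move 7: Lima -> Athens. Laura is in Athens.
After move 8: Athens -> Rome. Laura is in Rome.

Answer: Rome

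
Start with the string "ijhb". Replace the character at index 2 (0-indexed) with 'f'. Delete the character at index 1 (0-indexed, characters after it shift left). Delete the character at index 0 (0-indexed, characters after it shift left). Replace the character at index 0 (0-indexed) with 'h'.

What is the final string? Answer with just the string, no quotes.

Applying each edit step by step:
Start: "ijhb"
Op 1 (replace idx 2: 'h' -> 'f'): "ijhb" -> "ijfb"
Op 2 (delete idx 1 = 'j'): "ijfb" -> "ifb"
Op 3 (delete idx 0 = 'i'): "ifb" -> "fb"
Op 4 (replace idx 0: 'f' -> 'h'): "fb" -> "hb"

Answer: hb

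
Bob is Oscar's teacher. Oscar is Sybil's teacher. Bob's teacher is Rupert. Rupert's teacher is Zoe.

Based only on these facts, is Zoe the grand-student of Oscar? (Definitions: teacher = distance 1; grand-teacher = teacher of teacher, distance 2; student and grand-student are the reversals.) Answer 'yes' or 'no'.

Answer: no

Derivation:
Reconstructing the teacher chain from the given facts:
  Zoe -> Rupert -> Bob -> Oscar -> Sybil
(each arrow means 'teacher of the next')
Positions in the chain (0 = top):
  position of Zoe: 0
  position of Rupert: 1
  position of Bob: 2
  position of Oscar: 3
  position of Sybil: 4

Zoe is at position 0, Oscar is at position 3; signed distance (j - i) = 3.
'grand-student' requires j - i = -2. Actual distance is 3, so the relation does NOT hold.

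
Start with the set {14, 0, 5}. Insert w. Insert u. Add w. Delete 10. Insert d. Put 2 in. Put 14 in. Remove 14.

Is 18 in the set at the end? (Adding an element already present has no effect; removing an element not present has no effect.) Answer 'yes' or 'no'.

Answer: no

Derivation:
Tracking the set through each operation:
Start: {0, 14, 5}
Event 1 (add w): added. Set: {0, 14, 5, w}
Event 2 (add u): added. Set: {0, 14, 5, u, w}
Event 3 (add w): already present, no change. Set: {0, 14, 5, u, w}
Event 4 (remove 10): not present, no change. Set: {0, 14, 5, u, w}
Event 5 (add d): added. Set: {0, 14, 5, d, u, w}
Event 6 (add 2): added. Set: {0, 14, 2, 5, d, u, w}
Event 7 (add 14): already present, no change. Set: {0, 14, 2, 5, d, u, w}
Event 8 (remove 14): removed. Set: {0, 2, 5, d, u, w}

Final set: {0, 2, 5, d, u, w} (size 6)
18 is NOT in the final set.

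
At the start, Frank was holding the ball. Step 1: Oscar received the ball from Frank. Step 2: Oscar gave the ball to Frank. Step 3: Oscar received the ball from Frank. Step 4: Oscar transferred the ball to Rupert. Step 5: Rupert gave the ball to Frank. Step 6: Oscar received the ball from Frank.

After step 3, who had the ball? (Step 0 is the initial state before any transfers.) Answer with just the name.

Tracking the ball holder through step 3:
After step 0 (start): Frank
After step 1: Oscar
After step 2: Frank
After step 3: Oscar

At step 3, the holder is Oscar.

Answer: Oscar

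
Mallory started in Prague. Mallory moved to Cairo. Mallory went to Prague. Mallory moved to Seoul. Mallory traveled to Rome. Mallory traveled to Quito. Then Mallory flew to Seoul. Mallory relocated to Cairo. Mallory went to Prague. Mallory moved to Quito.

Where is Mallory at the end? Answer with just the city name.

Answer: Quito

Derivation:
Tracking Mallory's location:
Start: Mallory is in Prague.
After move 1: Prague -> Cairo. Mallory is in Cairo.
After move 2: Cairo -> Prague. Mallory is in Prague.
After move 3: Prague -> Seoul. Mallory is in Seoul.
After move 4: Seoul -> Rome. Mallory is in Rome.
After move 5: Rome -> Quito. Mallory is in Quito.
After move 6: Quito -> Seoul. Mallory is in Seoul.
After move 7: Seoul -> Cairo. Mallory is in Cairo.
After move 8: Cairo -> Prague. Mallory is in Prague.
After move 9: Prague -> Quito. Mallory is in Quito.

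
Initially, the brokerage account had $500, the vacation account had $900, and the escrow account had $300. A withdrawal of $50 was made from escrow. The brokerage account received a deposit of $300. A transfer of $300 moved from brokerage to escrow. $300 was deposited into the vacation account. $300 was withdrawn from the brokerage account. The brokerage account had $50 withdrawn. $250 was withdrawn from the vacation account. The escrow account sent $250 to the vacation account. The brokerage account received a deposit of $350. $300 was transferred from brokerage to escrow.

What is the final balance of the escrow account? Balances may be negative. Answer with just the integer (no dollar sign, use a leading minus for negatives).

Answer: 600

Derivation:
Tracking account balances step by step:
Start: brokerage=500, vacation=900, escrow=300
Event 1 (withdraw 50 from escrow): escrow: 300 - 50 = 250. Balances: brokerage=500, vacation=900, escrow=250
Event 2 (deposit 300 to brokerage): brokerage: 500 + 300 = 800. Balances: brokerage=800, vacation=900, escrow=250
Event 3 (transfer 300 brokerage -> escrow): brokerage: 800 - 300 = 500, escrow: 250 + 300 = 550. Balances: brokerage=500, vacation=900, escrow=550
Event 4 (deposit 300 to vacation): vacation: 900 + 300 = 1200. Balances: brokerage=500, vacation=1200, escrow=550
Event 5 (withdraw 300 from brokerage): brokerage: 500 - 300 = 200. Balances: brokerage=200, vacation=1200, escrow=550
Event 6 (withdraw 50 from brokerage): brokerage: 200 - 50 = 150. Balances: brokerage=150, vacation=1200, escrow=550
Event 7 (withdraw 250 from vacation): vacation: 1200 - 250 = 950. Balances: brokerage=150, vacation=950, escrow=550
Event 8 (transfer 250 escrow -> vacation): escrow: 550 - 250 = 300, vacation: 950 + 250 = 1200. Balances: brokerage=150, vacation=1200, escrow=300
Event 9 (deposit 350 to brokerage): brokerage: 150 + 350 = 500. Balances: brokerage=500, vacation=1200, escrow=300
Event 10 (transfer 300 brokerage -> escrow): brokerage: 500 - 300 = 200, escrow: 300 + 300 = 600. Balances: brokerage=200, vacation=1200, escrow=600

Final balance of escrow: 600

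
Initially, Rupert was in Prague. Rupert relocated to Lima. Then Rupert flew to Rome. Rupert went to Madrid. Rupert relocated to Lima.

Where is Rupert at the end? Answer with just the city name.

Tracking Rupert's location:
Start: Rupert is in Prague.
After move 1: Prague -> Lima. Rupert is in Lima.
After move 2: Lima -> Rome. Rupert is in Rome.
After move 3: Rome -> Madrid. Rupert is in Madrid.
After move 4: Madrid -> Lima. Rupert is in Lima.

Answer: Lima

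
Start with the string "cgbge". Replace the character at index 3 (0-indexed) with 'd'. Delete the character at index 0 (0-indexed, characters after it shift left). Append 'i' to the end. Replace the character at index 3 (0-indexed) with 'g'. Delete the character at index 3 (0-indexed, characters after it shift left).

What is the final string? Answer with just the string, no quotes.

Applying each edit step by step:
Start: "cgbge"
Op 1 (replace idx 3: 'g' -> 'd'): "cgbge" -> "cgbde"
Op 2 (delete idx 0 = 'c'): "cgbde" -> "gbde"
Op 3 (append 'i'): "gbde" -> "gbdei"
Op 4 (replace idx 3: 'e' -> 'g'): "gbdei" -> "gbdgi"
Op 5 (delete idx 3 = 'g'): "gbdgi" -> "gbdi"

Answer: gbdi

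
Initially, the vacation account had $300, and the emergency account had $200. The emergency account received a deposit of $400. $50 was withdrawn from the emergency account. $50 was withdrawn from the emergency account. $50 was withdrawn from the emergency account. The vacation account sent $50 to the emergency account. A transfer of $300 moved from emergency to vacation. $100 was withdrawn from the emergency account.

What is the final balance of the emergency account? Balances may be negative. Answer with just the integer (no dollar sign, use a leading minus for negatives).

Answer: 100

Derivation:
Tracking account balances step by step:
Start: vacation=300, emergency=200
Event 1 (deposit 400 to emergency): emergency: 200 + 400 = 600. Balances: vacation=300, emergency=600
Event 2 (withdraw 50 from emergency): emergency: 600 - 50 = 550. Balances: vacation=300, emergency=550
Event 3 (withdraw 50 from emergency): emergency: 550 - 50 = 500. Balances: vacation=300, emergency=500
Event 4 (withdraw 50 from emergency): emergency: 500 - 50 = 450. Balances: vacation=300, emergency=450
Event 5 (transfer 50 vacation -> emergency): vacation: 300 - 50 = 250, emergency: 450 + 50 = 500. Balances: vacation=250, emergency=500
Event 6 (transfer 300 emergency -> vacation): emergency: 500 - 300 = 200, vacation: 250 + 300 = 550. Balances: vacation=550, emergency=200
Event 7 (withdraw 100 from emergency): emergency: 200 - 100 = 100. Balances: vacation=550, emergency=100

Final balance of emergency: 100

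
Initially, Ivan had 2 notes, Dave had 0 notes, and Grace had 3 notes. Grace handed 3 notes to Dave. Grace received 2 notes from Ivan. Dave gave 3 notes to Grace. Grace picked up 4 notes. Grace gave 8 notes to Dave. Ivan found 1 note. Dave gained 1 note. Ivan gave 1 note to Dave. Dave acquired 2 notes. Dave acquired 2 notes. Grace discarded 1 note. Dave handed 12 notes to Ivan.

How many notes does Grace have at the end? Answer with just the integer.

Answer: 0

Derivation:
Tracking counts step by step:
Start: Ivan=2, Dave=0, Grace=3
Event 1 (Grace -> Dave, 3): Grace: 3 -> 0, Dave: 0 -> 3. State: Ivan=2, Dave=3, Grace=0
Event 2 (Ivan -> Grace, 2): Ivan: 2 -> 0, Grace: 0 -> 2. State: Ivan=0, Dave=3, Grace=2
Event 3 (Dave -> Grace, 3): Dave: 3 -> 0, Grace: 2 -> 5. State: Ivan=0, Dave=0, Grace=5
Event 4 (Grace +4): Grace: 5 -> 9. State: Ivan=0, Dave=0, Grace=9
Event 5 (Grace -> Dave, 8): Grace: 9 -> 1, Dave: 0 -> 8. State: Ivan=0, Dave=8, Grace=1
Event 6 (Ivan +1): Ivan: 0 -> 1. State: Ivan=1, Dave=8, Grace=1
Event 7 (Dave +1): Dave: 8 -> 9. State: Ivan=1, Dave=9, Grace=1
Event 8 (Ivan -> Dave, 1): Ivan: 1 -> 0, Dave: 9 -> 10. State: Ivan=0, Dave=10, Grace=1
Event 9 (Dave +2): Dave: 10 -> 12. State: Ivan=0, Dave=12, Grace=1
Event 10 (Dave +2): Dave: 12 -> 14. State: Ivan=0, Dave=14, Grace=1
Event 11 (Grace -1): Grace: 1 -> 0. State: Ivan=0, Dave=14, Grace=0
Event 12 (Dave -> Ivan, 12): Dave: 14 -> 2, Ivan: 0 -> 12. State: Ivan=12, Dave=2, Grace=0

Grace's final count: 0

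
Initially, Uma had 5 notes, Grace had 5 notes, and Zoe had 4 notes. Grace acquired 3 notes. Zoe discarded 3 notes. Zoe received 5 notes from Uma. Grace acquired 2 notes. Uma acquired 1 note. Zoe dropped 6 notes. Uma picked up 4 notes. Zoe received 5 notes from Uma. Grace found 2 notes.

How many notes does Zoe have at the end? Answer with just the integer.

Answer: 5

Derivation:
Tracking counts step by step:
Start: Uma=5, Grace=5, Zoe=4
Event 1 (Grace +3): Grace: 5 -> 8. State: Uma=5, Grace=8, Zoe=4
Event 2 (Zoe -3): Zoe: 4 -> 1. State: Uma=5, Grace=8, Zoe=1
Event 3 (Uma -> Zoe, 5): Uma: 5 -> 0, Zoe: 1 -> 6. State: Uma=0, Grace=8, Zoe=6
Event 4 (Grace +2): Grace: 8 -> 10. State: Uma=0, Grace=10, Zoe=6
Event 5 (Uma +1): Uma: 0 -> 1. State: Uma=1, Grace=10, Zoe=6
Event 6 (Zoe -6): Zoe: 6 -> 0. State: Uma=1, Grace=10, Zoe=0
Event 7 (Uma +4): Uma: 1 -> 5. State: Uma=5, Grace=10, Zoe=0
Event 8 (Uma -> Zoe, 5): Uma: 5 -> 0, Zoe: 0 -> 5. State: Uma=0, Grace=10, Zoe=5
Event 9 (Grace +2): Grace: 10 -> 12. State: Uma=0, Grace=12, Zoe=5

Zoe's final count: 5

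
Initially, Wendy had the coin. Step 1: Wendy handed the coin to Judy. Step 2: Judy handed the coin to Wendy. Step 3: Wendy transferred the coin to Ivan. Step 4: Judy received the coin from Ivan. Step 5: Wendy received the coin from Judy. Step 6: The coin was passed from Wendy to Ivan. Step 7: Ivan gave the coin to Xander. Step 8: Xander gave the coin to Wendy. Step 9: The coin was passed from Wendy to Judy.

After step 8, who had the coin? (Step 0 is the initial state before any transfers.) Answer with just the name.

Answer: Wendy

Derivation:
Tracking the coin holder through step 8:
After step 0 (start): Wendy
After step 1: Judy
After step 2: Wendy
After step 3: Ivan
After step 4: Judy
After step 5: Wendy
After step 6: Ivan
After step 7: Xander
After step 8: Wendy

At step 8, the holder is Wendy.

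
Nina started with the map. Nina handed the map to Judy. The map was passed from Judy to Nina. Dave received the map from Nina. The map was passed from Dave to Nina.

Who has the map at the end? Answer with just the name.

Tracking the map through each event:
Start: Nina has the map.
After event 1: Judy has the map.
After event 2: Nina has the map.
After event 3: Dave has the map.
After event 4: Nina has the map.

Answer: Nina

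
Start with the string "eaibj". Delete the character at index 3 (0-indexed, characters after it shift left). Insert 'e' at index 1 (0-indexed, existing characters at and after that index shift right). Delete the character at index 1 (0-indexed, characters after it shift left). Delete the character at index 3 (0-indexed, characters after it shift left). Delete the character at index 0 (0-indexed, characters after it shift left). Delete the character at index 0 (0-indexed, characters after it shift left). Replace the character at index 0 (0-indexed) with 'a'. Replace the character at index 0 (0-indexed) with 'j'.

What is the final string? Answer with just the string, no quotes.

Applying each edit step by step:
Start: "eaibj"
Op 1 (delete idx 3 = 'b'): "eaibj" -> "eaij"
Op 2 (insert 'e' at idx 1): "eaij" -> "eeaij"
Op 3 (delete idx 1 = 'e'): "eeaij" -> "eaij"
Op 4 (delete idx 3 = 'j'): "eaij" -> "eai"
Op 5 (delete idx 0 = 'e'): "eai" -> "ai"
Op 6 (delete idx 0 = 'a'): "ai" -> "i"
Op 7 (replace idx 0: 'i' -> 'a'): "i" -> "a"
Op 8 (replace idx 0: 'a' -> 'j'): "a" -> "j"

Answer: j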